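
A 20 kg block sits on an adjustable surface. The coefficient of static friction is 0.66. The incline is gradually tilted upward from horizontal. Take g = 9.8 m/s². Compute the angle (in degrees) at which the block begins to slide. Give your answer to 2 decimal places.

33.42°

At the threshold of sliding, static friction is at its maximum μ_s N and exactly balances the weight component along the incline: mg sin θ = μ_s mg cos θ.
Hence tan θ = μ_s = 0.66, so θ = arctan(0.66) = 33.4248°.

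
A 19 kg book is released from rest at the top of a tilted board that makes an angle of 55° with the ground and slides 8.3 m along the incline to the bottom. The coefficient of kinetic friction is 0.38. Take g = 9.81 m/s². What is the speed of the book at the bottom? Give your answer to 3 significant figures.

9.89 m/s

The weight component along the incline is mg sin 55° = 152.682 N and the normal force is N = mg cos 55° = 106.909 N.
Friction up the slope is f = μN = 0.38 × 106.909 = 40.625 N, so the net downslope force is 152.682 − 40.625 = 112.057 N and a = 112.057 / 19 = 5.8977 m/s².
Starting from rest over a distance of 8.3 m, v² = 2aL = 2 × 5.8977 × 8.3 = 97.9018, so v = 9.8945 m/s.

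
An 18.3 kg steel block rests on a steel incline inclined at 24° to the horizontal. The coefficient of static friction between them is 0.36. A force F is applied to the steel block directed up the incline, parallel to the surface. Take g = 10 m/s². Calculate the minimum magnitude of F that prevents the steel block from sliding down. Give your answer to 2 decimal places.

The normal force is N = mg cos 24° = 167.179 N. With F at its minimum the steel block is on the verge of sliding down, so static friction is at its maximum μ_s N = 0.36 × 167.179 = 60.184 N and acts up the slope.
Equilibrium along the incline: F + μ_s N = mg sin 24°, so F = 74.433 − 60.184 = 14.249 N.

14.25 N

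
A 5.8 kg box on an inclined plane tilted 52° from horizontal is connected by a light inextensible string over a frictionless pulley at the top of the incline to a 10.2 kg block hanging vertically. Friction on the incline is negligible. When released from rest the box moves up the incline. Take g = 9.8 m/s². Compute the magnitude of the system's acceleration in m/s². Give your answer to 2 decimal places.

3.45 m/s²

For the box on the incline: the weight component along the slope is m₁g sin 52° = 5.8 × 9.8 × 0.7880 = 44.790 N and the normal force is N = m₁g cos 52° = 34.994 N.
Newton's second law for the box (up-slope positive): T − 44.790 = 5.8 a. For the hanging block (downward positive): 10.2 × 9.8 − T = 10.2 a.
Adding the two equations eliminates T: 55.170 = 16 a, so a = 3.4481 m/s².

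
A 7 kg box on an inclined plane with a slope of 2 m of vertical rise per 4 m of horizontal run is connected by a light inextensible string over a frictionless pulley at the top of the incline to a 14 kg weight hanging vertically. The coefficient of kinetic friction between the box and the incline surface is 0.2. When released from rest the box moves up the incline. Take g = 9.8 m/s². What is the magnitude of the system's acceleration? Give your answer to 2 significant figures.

For the box on the incline: the weight component along the slope is m₁g sin 26.57° = 7 × 9.8 × 0.4472 = 30.678 N and the normal force is N = m₁g cos 26.57° = 61.358 N.
Kinetic friction opposes the box's motion up the incline: f = μN = 0.2 × 61.358 = 12.272 N acting down the slope.
Newton's second law for the box (up-slope positive): T − 30.678 − 12.272 = 7 a. For the hanging weight (downward positive): 14 × 9.8 − T = 14 a.
Adding the two equations eliminates T: 94.250 = 21 a, so a = 4.4881 m/s².

4.5 m/s²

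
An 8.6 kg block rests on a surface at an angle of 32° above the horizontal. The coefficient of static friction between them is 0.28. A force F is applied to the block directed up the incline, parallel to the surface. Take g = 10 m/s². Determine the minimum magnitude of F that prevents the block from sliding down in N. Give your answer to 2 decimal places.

25.15 N

The normal force is N = mg cos 32° = 72.932 N. With F at its minimum the block is on the verge of sliding down, so static friction is at its maximum μ_s N = 0.28 × 72.932 = 20.421 N and acts up the slope.
Equilibrium along the incline: F + μ_s N = mg sin 32°, so F = 45.573 − 20.421 = 25.152 N.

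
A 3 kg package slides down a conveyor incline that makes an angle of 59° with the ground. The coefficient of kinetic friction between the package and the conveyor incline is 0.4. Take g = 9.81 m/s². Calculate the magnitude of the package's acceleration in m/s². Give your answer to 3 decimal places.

Resolving the weight along the incline: the component pulling the package down the slope is mg sin 59° = 3 × 9.81 × 0.8572 = 25.227 N, and the normal force is N = mg cos 59° = 3 × 9.81 × 0.5150 = 15.156 N.
Kinetic friction acts up the slope with magnitude f = μN = 0.4 × 15.156 = 6.062 N.
Net force along the incline is 25.227 − 6.062 = 19.165 N, so a = 19.165 / 3 = 6.3883 m/s².

6.388 m/s²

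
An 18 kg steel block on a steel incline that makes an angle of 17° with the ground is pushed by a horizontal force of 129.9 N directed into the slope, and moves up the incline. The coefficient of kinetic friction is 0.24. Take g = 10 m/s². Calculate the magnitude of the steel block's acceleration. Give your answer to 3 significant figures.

1.18 m/s²

The horizontal push has components F cos 17° = 129.9 × 0.9563 = 124.223 N up the incline and F sin 17° = 129.9 × 0.2924 = 37.983 N pressing into the surface.
The normal force is therefore N = mg cos 17° + F sin 17° = 172.134 + 37.983 = 210.117 N, and kinetic friction down the slope is μN = 0.24 × 210.117 = 50.428 N.
Along the incline: F cos 17° − mg sin 17° − μN = ma, so 124.223 − 52.632 − 50.428 = 18 a, giving a = 1.1757 m/s².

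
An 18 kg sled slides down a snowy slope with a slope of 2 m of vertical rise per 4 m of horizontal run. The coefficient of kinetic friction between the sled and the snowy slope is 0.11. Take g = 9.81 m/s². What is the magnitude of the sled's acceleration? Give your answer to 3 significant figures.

Resolving the weight along the incline: the component pulling the sled down the slope is mg sin 26.57° = 18 × 9.81 × 0.4472 = 78.967 N, and the normal force is N = mg cos 26.57° = 18 × 9.81 × 0.8944 = 157.933 N.
Kinetic friction acts up the slope with magnitude f = μN = 0.11 × 157.933 = 17.373 N.
Net force along the incline is 78.967 − 17.373 = 61.594 N, so a = 61.594 / 18 = 3.4219 m/s².

3.42 m/s²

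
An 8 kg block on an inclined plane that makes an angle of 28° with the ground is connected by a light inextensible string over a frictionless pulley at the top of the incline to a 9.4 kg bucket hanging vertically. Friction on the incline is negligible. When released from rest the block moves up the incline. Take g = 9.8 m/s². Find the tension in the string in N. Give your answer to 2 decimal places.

For the block on the incline: the weight component along the slope is m₁g sin 28° = 8 × 9.8 × 0.4695 = 36.809 N and the normal force is N = m₁g cos 28° = 69.223 N.
Newton's second law for the block (up-slope positive): T − 36.809 = 8 a. For the hanging bucket (downward positive): 9.4 × 9.8 − T = 9.4 a.
Adding the two equations eliminates T: 55.311 = 17.4 a, so a = 3.1788 m/s².
Then from the hanging bucket's equation, T = 9.4 × (9.8 − 3.1788) = 62.239 N.

62.24 N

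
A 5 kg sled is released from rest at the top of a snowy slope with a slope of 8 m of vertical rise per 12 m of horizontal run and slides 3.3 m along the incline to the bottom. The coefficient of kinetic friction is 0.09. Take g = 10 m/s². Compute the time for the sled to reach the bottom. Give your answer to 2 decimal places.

The weight component along the incline is mg sin 33.69° = 27.735 N and the normal force is N = mg cos 33.69° = 41.603 N.
Friction up the slope is f = μN = 0.09 × 41.603 = 3.744 N, so the net downslope force is 27.735 − 3.744 = 23.991 N and a = 23.991 / 5 = 4.7982 m/s².
Starting from rest, L = ½at², so t = √(2L/a) = √(2 × 3.3 / 4.7982) = 1.1728 s.

1.17 s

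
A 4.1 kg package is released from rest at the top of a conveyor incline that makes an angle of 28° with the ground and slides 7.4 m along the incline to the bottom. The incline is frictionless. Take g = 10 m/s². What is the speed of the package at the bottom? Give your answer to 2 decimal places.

8.34 m/s

The weight component along the incline is mg sin 28° = 19.248 N and the normal force is N = mg cos 28° = 36.201 N.
With no friction, a = g sin 28° = 4.6947 m/s².
Starting from rest over a distance of 7.4 m, v² = 2aL = 2 × 4.6947 × 7.4 = 69.4816, so v = 8.3356 m/s.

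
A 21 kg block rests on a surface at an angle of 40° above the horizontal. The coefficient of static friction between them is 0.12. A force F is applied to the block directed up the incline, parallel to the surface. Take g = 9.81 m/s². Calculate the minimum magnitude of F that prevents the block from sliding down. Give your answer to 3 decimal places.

113.483 N

The normal force is N = mg cos 40° = 157.813 N. With F at its minimum the block is on the verge of sliding down, so static friction is at its maximum μ_s N = 0.12 × 157.813 = 18.938 N and acts up the slope.
Equilibrium along the incline: F + μ_s N = mg sin 40°, so F = 132.421 − 18.938 = 113.483 N.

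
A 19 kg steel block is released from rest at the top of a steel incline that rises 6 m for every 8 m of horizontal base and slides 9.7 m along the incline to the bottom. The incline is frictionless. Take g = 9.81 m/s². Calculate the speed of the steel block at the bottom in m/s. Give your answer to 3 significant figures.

The weight component along the incline is mg sin 36.87° = 111.834 N and the normal force is N = mg cos 36.87° = 149.112 N.
With no friction, a = g sin 36.87° = 5.8860 m/s².
Starting from rest over a distance of 9.7 m, v² = 2aL = 2 × 5.8860 × 9.7 = 114.1884, so v = 10.6859 m/s.

10.7 m/s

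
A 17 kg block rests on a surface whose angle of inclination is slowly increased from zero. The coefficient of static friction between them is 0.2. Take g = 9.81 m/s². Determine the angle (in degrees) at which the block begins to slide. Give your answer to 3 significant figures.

11.3°

At the threshold of sliding, static friction is at its maximum μ_s N and exactly balances the weight component along the incline: mg sin θ = μ_s mg cos θ.
Hence tan θ = μ_s = 0.2, so θ = arctan(0.2) = 11.3099°.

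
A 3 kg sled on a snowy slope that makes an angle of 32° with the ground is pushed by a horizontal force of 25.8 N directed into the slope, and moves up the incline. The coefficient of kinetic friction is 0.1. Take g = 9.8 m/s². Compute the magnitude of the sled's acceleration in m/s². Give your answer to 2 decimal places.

The horizontal push has components F cos 32° = 25.8 × 0.8480 = 21.878 N up the incline and F sin 32° = 25.8 × 0.5299 = 13.671 N pressing into the surface.
The normal force is therefore N = mg cos 32° + F sin 32° = 24.931 + 13.671 = 38.602 N, and kinetic friction down the slope is μN = 0.1 × 38.602 = 3.860 N.
Along the incline: F cos 32° − mg sin 32° − μN = ma, so 21.878 − 15.579 − 3.860 = 3 a, giving a = 0.8130 m/s².

0.81 m/s²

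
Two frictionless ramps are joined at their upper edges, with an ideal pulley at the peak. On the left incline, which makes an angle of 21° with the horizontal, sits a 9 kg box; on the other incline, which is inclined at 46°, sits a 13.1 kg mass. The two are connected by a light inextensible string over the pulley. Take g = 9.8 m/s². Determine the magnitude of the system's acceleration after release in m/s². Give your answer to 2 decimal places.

2.75 m/s²

Resolve each weight along its own incline: the 9 kg mass has component 9 × 9.8 × sin 21° = 31.608 N down its slope, and the 13.1 kg mass has 13.1 × 9.8 × sin 46° = 92.349 N down its slope.
The 13.1 kg side's 92.349 N exceeds the other side's 31.608 N, so that mass slides down and the 9 kg mass slides up. Taking that direction as positive, Newton's second law for the whole system gives 92.349 − 31.608 = (9 + 13.1) a, so a = 60.741 / 22.1 = 2.7485 m/s².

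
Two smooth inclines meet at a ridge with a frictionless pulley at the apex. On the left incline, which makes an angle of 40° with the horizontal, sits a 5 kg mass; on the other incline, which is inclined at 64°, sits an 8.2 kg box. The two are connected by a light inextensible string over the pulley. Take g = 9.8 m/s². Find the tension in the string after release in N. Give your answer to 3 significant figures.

46.9 N

Resolve each weight along its own incline: the 5 kg mass has component 5 × 9.8 × sin 40° = 31.497 N down its slope, and the 8.2 kg mass has 8.2 × 9.8 × sin 64° = 72.227 N down its slope.
The 8.2 kg side's 72.227 N exceeds the other side's 31.497 N, so that mass slides down and the 5 kg mass slides up. Taking that direction as positive, Newton's second law for the whole system gives 72.227 − 31.497 = (5 + 8.2) a, so a = 40.730 / 13.2 = 3.0856 m/s².
For the 5 kg mass (up-slope positive): T − 31.497 = 5 × 3.0856, so T = 46.925 N.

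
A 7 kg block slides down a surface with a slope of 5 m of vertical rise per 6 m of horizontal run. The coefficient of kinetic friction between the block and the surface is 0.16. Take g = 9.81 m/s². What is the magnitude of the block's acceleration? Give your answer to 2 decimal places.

5.07 m/s²

Resolving the weight along the incline: the component pulling the block down the slope is mg sin 39.81° = 7 × 9.81 × 0.6402 = 43.963 N, and the normal force is N = mg cos 39.81° = 7 × 9.81 × 0.7682 = 52.752 N.
Kinetic friction acts up the slope with magnitude f = μN = 0.16 × 52.752 = 8.440 N.
Net force along the incline is 43.963 − 8.440 = 35.523 N, so a = 35.523 / 7 = 5.0747 m/s².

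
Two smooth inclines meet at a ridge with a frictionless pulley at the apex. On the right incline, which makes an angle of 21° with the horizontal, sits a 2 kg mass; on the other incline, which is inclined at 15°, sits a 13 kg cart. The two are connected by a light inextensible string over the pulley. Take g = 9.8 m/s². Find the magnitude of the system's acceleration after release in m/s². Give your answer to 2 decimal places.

Resolve each weight along its own incline: the 2 kg mass has component 2 × 9.8 × sin 21° = 7.024 N down its slope, and the 13 kg mass has 13 × 9.8 × sin 15° = 32.974 N down its slope.
The 13 kg side's 32.974 N exceeds the other side's 7.024 N, so that mass slides down and the 2 kg mass slides up. Taking that direction as positive, Newton's second law for the whole system gives 32.974 − 7.024 = (2 + 13) a, so a = 25.950 / 15 = 1.7300 m/s².

1.73 m/s²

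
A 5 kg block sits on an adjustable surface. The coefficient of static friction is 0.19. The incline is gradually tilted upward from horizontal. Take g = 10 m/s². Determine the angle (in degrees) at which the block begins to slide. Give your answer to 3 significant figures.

At the threshold of sliding, static friction is at its maximum μ_s N and exactly balances the weight component along the incline: mg sin θ = μ_s mg cos θ.
Hence tan θ = μ_s = 0.19, so θ = arctan(0.19) = 10.7580°.

10.8°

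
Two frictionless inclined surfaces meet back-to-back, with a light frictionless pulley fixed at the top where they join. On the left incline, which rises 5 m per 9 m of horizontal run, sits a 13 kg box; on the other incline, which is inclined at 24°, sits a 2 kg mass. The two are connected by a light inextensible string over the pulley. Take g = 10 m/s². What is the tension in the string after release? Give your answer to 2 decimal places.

15.47 N

Resolve each weight along its own incline: the 13 kg mass has component 13 × 10 × sin 29.05° = 63.134 N down its slope, and the 2 kg mass has 2 × 10 × sin 24° = 8.135 N down its slope.
The 13 kg side's 63.134 N exceeds the other side's 8.135 N, so that mass slides down and the 2 kg mass slides up. Taking that direction as positive, Newton's second law for the whole system gives 63.134 − 8.135 = (13 + 2) a, so a = 54.999 / 15 = 3.6666 m/s².
For the 2 kg mass (up-slope positive): T − 8.135 = 2 × 3.6666, so T = 15.468 N.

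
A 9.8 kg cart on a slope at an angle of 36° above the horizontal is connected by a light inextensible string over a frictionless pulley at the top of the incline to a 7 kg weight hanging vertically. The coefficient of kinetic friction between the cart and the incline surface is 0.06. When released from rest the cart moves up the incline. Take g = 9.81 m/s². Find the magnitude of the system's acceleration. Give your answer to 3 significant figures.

0.446 m/s²

For the cart on the incline: the weight component along the slope is m₁g sin 36° = 9.8 × 9.81 × 0.5878 = 56.510 N and the normal force is N = m₁g cos 36° = 77.777 N.
Kinetic friction opposes the cart's motion up the incline: f = μN = 0.06 × 77.777 = 4.667 N acting down the slope.
Newton's second law for the cart (up-slope positive): T − 56.510 − 4.667 = 9.8 a. For the hanging weight (downward positive): 7 × 9.81 − T = 7 a.
Adding the two equations eliminates T: 7.493 = 16.8 a, so a = 0.4460 m/s².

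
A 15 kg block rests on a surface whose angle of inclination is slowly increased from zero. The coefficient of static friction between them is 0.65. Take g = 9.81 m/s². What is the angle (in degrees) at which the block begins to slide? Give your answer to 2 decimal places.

At the threshold of sliding, static friction is at its maximum μ_s N and exactly balances the weight component along the incline: mg sin θ = μ_s mg cos θ.
Hence tan θ = μ_s = 0.65, so θ = arctan(0.65) = 33.0239°.

33.02°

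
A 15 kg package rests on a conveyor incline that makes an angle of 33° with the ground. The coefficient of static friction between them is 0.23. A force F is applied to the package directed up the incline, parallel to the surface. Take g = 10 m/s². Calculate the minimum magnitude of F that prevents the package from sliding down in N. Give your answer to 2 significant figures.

53 N

The normal force is N = mg cos 33° = 125.801 N. With F at its minimum the package is on the verge of sliding down, so static friction is at its maximum μ_s N = 0.23 × 125.801 = 28.934 N and acts up the slope.
Equilibrium along the incline: F + μ_s N = mg sin 33°, so F = 81.696 − 28.934 = 52.762 N.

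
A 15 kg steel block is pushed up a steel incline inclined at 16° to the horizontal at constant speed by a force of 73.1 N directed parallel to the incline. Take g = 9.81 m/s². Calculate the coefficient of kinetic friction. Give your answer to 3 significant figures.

0.230

At constant speed ΣF = 0 along the incline. The applied 73.1 N acts up the slope; the weight component mg sin 16° = 40.560 N and kinetic friction μN both act down the slope.
So 73.1 = 40.560 + μ × 141.450, giving μ = (73.1 − 40.560) / 141.450 = 0.2300.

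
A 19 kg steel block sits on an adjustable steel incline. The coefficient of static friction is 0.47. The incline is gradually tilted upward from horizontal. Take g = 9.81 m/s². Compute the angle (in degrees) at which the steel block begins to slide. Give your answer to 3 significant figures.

25.2°

At the threshold of sliding, static friction is at its maximum μ_s N and exactly balances the weight component along the incline: mg sin θ = μ_s mg cos θ.
Hence tan θ = μ_s = 0.47, so θ = arctan(0.47) = 25.1735°.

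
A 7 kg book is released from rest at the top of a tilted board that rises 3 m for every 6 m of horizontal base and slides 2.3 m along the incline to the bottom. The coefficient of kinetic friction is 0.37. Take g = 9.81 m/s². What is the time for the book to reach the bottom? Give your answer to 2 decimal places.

The weight component along the incline is mg sin 26.57° = 30.710 N and the normal force is N = mg cos 26.57° = 61.420 N.
Friction up the slope is f = μN = 0.37 × 61.420 = 22.725 N, so the net downslope force is 30.710 − 22.725 = 7.985 N and a = 7.985 / 7 = 1.1407 m/s².
Starting from rest, L = ½at², so t = √(2L/a) = √(2 × 2.3 / 1.1407) = 2.0081 s.

2.01 s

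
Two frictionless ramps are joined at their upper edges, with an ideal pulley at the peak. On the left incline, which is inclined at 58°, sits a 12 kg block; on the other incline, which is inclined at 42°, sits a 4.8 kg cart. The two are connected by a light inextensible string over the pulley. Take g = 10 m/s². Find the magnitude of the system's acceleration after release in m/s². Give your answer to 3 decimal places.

4.146 m/s²

Resolve each weight along its own incline: the 12 kg mass has component 12 × 10 × sin 58° = 101.766 N down its slope, and the 4.8 kg mass has 4.8 × 10 × sin 42° = 32.118 N down its slope.
The 12 kg side's 101.766 N exceeds the other side's 32.118 N, so that mass slides down and the 4.8 kg mass slides up. Taking that direction as positive, Newton's second law for the whole system gives 101.766 − 32.118 = (12 + 4.8) a, so a = 69.648 / 16.8 = 4.1457 m/s².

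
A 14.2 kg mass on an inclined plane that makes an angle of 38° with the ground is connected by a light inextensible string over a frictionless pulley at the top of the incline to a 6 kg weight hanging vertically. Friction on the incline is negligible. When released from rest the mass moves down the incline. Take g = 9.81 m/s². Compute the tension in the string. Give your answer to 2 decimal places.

For the mass on the incline: the weight component along the slope is m₁g sin 38° = 14.2 × 9.81 × 0.6157 = 85.768 N and the normal force is N = m₁g cos 38° = 109.771 N.
Newton's second law for the mass (down-slope positive): 85.768 − T = 14.2 a. For the hanging weight (upward positive): T − 6 × 9.81 = 6 a.
Adding the two equations eliminates T: 26.908 = 20.2 a, so a = 1.3321 m/s².
Then from the hanging weight's equation, T = 6 × (9.81 + 1.3321) = 66.853 N.

66.85 N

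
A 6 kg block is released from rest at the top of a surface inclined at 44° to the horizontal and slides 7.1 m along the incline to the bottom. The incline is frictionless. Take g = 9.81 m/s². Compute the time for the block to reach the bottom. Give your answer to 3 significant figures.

1.44 s

The weight component along the incline is mg sin 44° = 40.888 N and the normal force is N = mg cos 44° = 42.340 N.
With no friction, a = g sin 44° = 6.8146 m/s².
Starting from rest, L = ½at², so t = √(2L/a) = √(2 × 7.1 / 6.8146) = 1.4435 s.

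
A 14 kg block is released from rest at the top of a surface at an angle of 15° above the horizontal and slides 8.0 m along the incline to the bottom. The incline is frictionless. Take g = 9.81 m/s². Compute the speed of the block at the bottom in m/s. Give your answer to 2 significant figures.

6.4 m/s

The weight component along the incline is mg sin 15° = 35.546 N and the normal force is N = mg cos 15° = 132.660 N.
With no friction, a = g sin 15° = 2.5390 m/s².
Starting from rest over a distance of 8.0 m, v² = 2aL = 2 × 2.5390 × 8.0 = 40.6240, so v = 6.3737 m/s.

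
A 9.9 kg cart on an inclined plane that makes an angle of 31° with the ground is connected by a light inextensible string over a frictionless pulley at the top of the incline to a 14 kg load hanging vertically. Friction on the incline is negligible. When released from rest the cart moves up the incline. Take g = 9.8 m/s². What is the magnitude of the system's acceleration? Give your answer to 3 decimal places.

For the cart on the incline: the weight component along the slope is m₁g sin 31° = 9.9 × 9.8 × 0.5150 = 49.965 N and the normal force is N = m₁g cos 31° = 83.162 N.
Newton's second law for the cart (up-slope positive): T − 49.965 = 9.9 a. For the hanging load (downward positive): 14 × 9.8 − T = 14 a.
Adding the two equations eliminates T: 87.235 = 23.9 a, so a = 3.6500 m/s².

3.650 m/s²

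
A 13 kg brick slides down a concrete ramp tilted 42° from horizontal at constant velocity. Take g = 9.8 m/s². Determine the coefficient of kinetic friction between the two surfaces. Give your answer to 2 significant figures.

At constant velocity the net force along the incline is zero: mg sin 42° = μ mg cos 42°.
So μ = tan 42° = 0.6691 / 0.7431 = 0.9004.

0.90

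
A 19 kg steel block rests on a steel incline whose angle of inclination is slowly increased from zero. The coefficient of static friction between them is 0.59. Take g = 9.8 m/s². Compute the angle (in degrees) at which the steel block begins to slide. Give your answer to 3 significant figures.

At the threshold of sliding, static friction is at its maximum μ_s N and exactly balances the weight component along the incline: mg sin θ = μ_s mg cos θ.
Hence tan θ = μ_s = 0.59, so θ = arctan(0.59) = 30.5406°.

30.5°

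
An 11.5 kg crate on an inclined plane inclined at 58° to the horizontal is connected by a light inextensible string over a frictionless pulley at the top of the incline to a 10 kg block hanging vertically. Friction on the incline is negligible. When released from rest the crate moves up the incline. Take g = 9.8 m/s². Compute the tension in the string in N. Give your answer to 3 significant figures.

96.9 N

For the crate on the incline: the weight component along the slope is m₁g sin 58° = 11.5 × 9.8 × 0.8480 = 95.570 N and the normal force is N = m₁g cos 58° = 59.722 N.
Newton's second law for the crate (up-slope positive): T − 95.570 = 11.5 a. For the hanging block (downward positive): 10 × 9.8 − T = 10 a.
Adding the two equations eliminates T: 2.430 = 21.5 a, so a = 0.1130 m/s².
Then from the hanging block's equation, T = 10 × (9.8 − 0.1130) = 96.870 N.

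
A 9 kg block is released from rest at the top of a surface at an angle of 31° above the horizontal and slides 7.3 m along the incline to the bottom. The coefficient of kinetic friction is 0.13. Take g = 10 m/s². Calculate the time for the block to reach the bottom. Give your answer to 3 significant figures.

The weight component along the incline is mg sin 31° = 46.353 N and the normal force is N = mg cos 31° = 77.145 N.
Friction up the slope is f = μN = 0.13 × 77.145 = 10.029 N, so the net downslope force is 46.353 − 10.029 = 36.324 N and a = 36.324 / 9 = 4.0360 m/s².
Starting from rest, L = ½at², so t = √(2L/a) = √(2 × 7.3 / 4.0360) = 1.9020 s.

1.90 s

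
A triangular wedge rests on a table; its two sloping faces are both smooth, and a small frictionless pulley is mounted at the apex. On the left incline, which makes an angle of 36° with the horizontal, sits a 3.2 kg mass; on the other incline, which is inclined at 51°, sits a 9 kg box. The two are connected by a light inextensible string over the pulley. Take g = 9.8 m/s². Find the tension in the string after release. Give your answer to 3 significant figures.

31.6 N

Resolve each weight along its own incline: the 3.2 kg mass has component 3.2 × 9.8 × sin 36° = 18.433 N down its slope, and the 9 kg mass has 9 × 9.8 × sin 51° = 68.544 N down its slope.
The 9 kg side's 68.544 N exceeds the other side's 18.433 N, so that mass slides down and the 3.2 kg mass slides up. Taking that direction as positive, Newton's second law for the whole system gives 68.544 − 18.433 = (3.2 + 9) a, so a = 50.111 / 12.2 = 4.1075 m/s².
For the 3.2 kg mass (up-slope positive): T − 18.433 = 3.2 × 4.1075, so T = 31.577 N.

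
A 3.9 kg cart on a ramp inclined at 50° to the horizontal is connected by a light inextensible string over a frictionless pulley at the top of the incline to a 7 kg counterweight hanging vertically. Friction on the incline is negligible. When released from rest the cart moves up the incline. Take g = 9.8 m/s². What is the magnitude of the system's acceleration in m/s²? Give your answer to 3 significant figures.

For the cart on the incline: the weight component along the slope is m₁g sin 50° = 3.9 × 9.8 × 0.7660 = 29.277 N and the normal force is N = m₁g cos 50° = 24.567 N.
Newton's second law for the cart (up-slope positive): T − 29.277 = 3.9 a. For the hanging counterweight (downward positive): 7 × 9.8 − T = 7 a.
Adding the two equations eliminates T: 39.323 = 10.9 a, so a = 3.6076 m/s².

3.61 m/s²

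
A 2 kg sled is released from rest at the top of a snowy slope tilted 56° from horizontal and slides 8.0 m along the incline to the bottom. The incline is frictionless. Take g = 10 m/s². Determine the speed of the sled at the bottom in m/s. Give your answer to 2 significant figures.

12 m/s

The weight component along the incline is mg sin 56° = 16.581 N and the normal force is N = mg cos 56° = 11.184 N.
With no friction, a = g sin 56° = 8.2904 m/s².
Starting from rest over a distance of 8.0 m, v² = 2aL = 2 × 8.2904 × 8.0 = 132.6464, so v = 11.5172 m/s.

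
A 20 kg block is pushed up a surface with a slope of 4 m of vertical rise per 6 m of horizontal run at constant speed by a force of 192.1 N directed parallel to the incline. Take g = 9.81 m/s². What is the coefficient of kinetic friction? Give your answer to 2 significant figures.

0.51

At constant speed ΣF = 0 along the incline. The applied 192.1 N acts up the slope; the weight component mg sin 33.69° = 108.832 N and kinetic friction μN both act down the slope.
So 192.1 = 108.832 + μ × 163.248, giving μ = (192.1 − 108.832) / 163.248 = 0.5101.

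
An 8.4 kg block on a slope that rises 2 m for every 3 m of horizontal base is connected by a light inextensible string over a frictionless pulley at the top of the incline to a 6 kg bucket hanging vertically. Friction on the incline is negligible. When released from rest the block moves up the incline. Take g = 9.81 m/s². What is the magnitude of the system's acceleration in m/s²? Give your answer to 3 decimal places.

0.913 m/s²

For the block on the incline: the weight component along the slope is m₁g sin 33.69° = 8.4 × 9.81 × 0.5547 = 45.709 N and the normal force is N = m₁g cos 33.69° = 68.564 N.
Newton's second law for the block (up-slope positive): T − 45.709 = 8.4 a. For the hanging bucket (downward positive): 6 × 9.81 − T = 6 a.
Adding the two equations eliminates T: 13.151 = 14.4 a, so a = 0.9133 m/s².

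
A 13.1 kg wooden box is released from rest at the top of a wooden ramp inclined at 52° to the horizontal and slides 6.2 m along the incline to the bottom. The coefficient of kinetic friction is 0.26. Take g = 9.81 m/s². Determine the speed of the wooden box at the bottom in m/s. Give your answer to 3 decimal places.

8.740 m/s

The weight component along the incline is mg sin 52° = 101.268 N and the normal force is N = mg cos 52° = 79.119 N.
Friction up the slope is f = μN = 0.26 × 79.119 = 20.571 N, so the net downslope force is 101.268 − 20.571 = 80.697 N and a = 80.697 / 13.1 = 6.1601 m/s².
Starting from rest over a distance of 6.2 m, v² = 2aL = 2 × 6.1601 × 6.2 = 76.3852, so v = 8.7399 m/s.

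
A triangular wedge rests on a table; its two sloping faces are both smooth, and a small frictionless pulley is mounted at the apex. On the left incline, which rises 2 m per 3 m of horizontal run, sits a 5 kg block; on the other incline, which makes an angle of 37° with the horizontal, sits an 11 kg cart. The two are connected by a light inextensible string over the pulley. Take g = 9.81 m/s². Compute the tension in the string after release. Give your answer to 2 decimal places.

39.00 N

Resolve each weight along its own incline: the 5 kg mass has component 5 × 9.81 × sin 33.69° = 27.208 N down its slope, and the 11 kg mass has 11 × 9.81 × sin 37° = 64.942 N down its slope.
The 11 kg side's 64.942 N exceeds the other side's 27.208 N, so that mass slides down and the 5 kg mass slides up. Taking that direction as positive, Newton's second law for the whole system gives 64.942 − 27.208 = (5 + 11) a, so a = 37.734 / 16 = 2.3584 m/s².
For the 5 kg mass (up-slope positive): T − 27.208 = 5 × 2.3584, so T = 39.000 N.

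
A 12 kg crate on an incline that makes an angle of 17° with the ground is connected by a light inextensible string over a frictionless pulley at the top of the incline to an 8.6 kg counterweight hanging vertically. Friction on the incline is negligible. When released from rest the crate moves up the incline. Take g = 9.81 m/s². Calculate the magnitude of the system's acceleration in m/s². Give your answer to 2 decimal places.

For the crate on the incline: the weight component along the slope is m₁g sin 17° = 12 × 9.81 × 0.2924 = 34.421 N and the normal force is N = m₁g cos 17° = 112.576 N.
Newton's second law for the crate (up-slope positive): T − 34.421 = 12 a. For the hanging counterweight (downward positive): 8.6 × 9.81 − T = 8.6 a.
Adding the two equations eliminates T: 49.945 = 20.6 a, so a = 2.4245 m/s².

2.42 m/s²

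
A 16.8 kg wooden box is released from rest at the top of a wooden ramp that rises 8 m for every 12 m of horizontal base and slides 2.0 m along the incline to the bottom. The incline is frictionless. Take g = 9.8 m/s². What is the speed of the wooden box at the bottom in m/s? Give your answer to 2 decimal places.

4.66 m/s

The weight component along the incline is mg sin 33.69° = 91.326 N and the normal force is N = mg cos 33.69° = 136.989 N.
With no friction, a = g sin 33.69° = 5.4361 m/s².
Starting from rest over a distance of 2.0 m, v² = 2aL = 2 × 5.4361 × 2.0 = 21.7444, so v = 4.6631 m/s.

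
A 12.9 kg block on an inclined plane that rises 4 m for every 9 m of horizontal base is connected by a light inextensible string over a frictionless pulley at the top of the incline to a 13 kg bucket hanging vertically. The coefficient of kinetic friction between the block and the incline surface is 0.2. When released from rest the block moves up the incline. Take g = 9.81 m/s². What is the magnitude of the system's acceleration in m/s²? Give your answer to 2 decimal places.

For the block on the incline: the weight component along the slope is m₁g sin 23.96° = 12.9 × 9.81 × 0.4061 = 51.392 N and the normal force is N = m₁g cos 23.96° = 115.642 N.
Kinetic friction opposes the block's motion up the incline: f = μN = 0.2 × 115.642 = 23.128 N acting down the slope.
Newton's second law for the block (up-slope positive): T − 51.392 − 23.128 = 12.9 a. For the hanging bucket (downward positive): 13 × 9.81 − T = 13 a.
Adding the two equations eliminates T: 53.010 = 25.9 a, so a = 2.0467 m/s².

2.05 m/s²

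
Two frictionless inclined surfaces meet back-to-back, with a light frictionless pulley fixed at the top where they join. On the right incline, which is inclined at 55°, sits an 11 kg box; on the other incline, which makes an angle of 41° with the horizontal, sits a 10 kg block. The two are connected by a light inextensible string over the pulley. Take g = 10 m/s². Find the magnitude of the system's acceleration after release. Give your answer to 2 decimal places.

1.17 m/s²

Resolve each weight along its own incline: the 11 kg mass has component 11 × 10 × sin 55° = 90.107 N down its slope, and the 10 kg mass has 10 × 10 × sin 41° = 65.606 N down its slope.
The 11 kg side's 90.107 N exceeds the other side's 65.606 N, so that mass slides down and the 10 kg mass slides up. Taking that direction as positive, Newton's second law for the whole system gives 90.107 − 65.606 = (11 + 10) a, so a = 24.501 / 21 = 1.1667 m/s².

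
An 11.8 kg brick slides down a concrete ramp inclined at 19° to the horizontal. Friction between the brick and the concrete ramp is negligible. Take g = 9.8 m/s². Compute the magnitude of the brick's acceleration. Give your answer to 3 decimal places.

3.191 m/s²

Resolving the weight along the incline: the component pulling the brick down the slope is mg sin 19° = 11.8 × 9.8 × 0.3256 = 37.652 N, and the normal force is N = mg cos 19° = 11.8 × 9.8 × 0.9455 = 109.338 N.
With no friction the net force along the incline is 37.652 N, so a = g sin 19° = 37.652 / 11.8 = 3.1908 m/s².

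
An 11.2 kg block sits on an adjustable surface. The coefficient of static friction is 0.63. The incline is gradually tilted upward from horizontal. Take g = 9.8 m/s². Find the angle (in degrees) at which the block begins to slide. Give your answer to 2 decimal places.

At the threshold of sliding, static friction is at its maximum μ_s N and exactly balances the weight component along the incline: mg sin θ = μ_s mg cos θ.
Hence tan θ = μ_s = 0.63, so θ = arctan(0.63) = 32.2109°.

32.21°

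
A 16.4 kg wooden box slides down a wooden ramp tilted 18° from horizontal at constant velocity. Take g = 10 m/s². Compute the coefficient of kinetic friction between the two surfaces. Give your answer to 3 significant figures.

0.325

At constant velocity the net force along the incline is zero: mg sin 18° = μ mg cos 18°.
So μ = tan 18° = 0.3090 / 0.9511 = 0.3249.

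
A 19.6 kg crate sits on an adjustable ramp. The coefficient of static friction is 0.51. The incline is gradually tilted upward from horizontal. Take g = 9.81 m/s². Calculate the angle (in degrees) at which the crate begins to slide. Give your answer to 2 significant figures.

27°

At the threshold of sliding, static friction is at its maximum μ_s N and exactly balances the weight component along the incline: mg sin θ = μ_s mg cos θ.
Hence tan θ = μ_s = 0.51, so θ = arctan(0.51) = 27.0216°.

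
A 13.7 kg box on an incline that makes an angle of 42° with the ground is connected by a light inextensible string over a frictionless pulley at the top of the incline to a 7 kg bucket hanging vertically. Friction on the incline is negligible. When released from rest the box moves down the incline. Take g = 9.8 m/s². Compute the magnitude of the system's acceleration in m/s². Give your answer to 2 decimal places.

1.03 m/s²

For the box on the incline: the weight component along the slope is m₁g sin 42° = 13.7 × 9.8 × 0.6691 = 89.833 N and the normal force is N = m₁g cos 42° = 99.775 N.
Newton's second law for the box (down-slope positive): 89.833 − T = 13.7 a. For the hanging bucket (upward positive): T − 7 × 9.8 = 7 a.
Adding the two equations eliminates T: 21.233 = 20.7 a, so a = 1.0257 m/s².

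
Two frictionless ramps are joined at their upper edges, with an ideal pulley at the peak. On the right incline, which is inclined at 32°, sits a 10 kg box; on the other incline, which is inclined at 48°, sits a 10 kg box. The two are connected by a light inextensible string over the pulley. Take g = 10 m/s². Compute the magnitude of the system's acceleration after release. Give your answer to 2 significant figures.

1.1 m/s²

Resolve each weight along its own incline: the 10 kg mass has component 10 × 10 × sin 32° = 52.992 N down its slope, and the 10 kg mass has 10 × 10 × sin 48° = 74.314 N down its slope.
The 10 kg side's 74.314 N exceeds the other side's 52.992 N, so that mass slides down and the 10 kg mass slides up. Taking that direction as positive, Newton's second law for the whole system gives 74.314 − 52.992 = (10 + 10) a, so a = 21.322 / 20 = 1.0661 m/s².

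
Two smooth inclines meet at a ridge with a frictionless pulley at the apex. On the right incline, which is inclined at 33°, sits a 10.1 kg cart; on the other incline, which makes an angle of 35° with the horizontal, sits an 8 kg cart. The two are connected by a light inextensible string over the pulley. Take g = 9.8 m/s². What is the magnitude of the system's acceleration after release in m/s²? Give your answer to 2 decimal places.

Resolve each weight along its own incline: the 10.1 kg mass has component 10.1 × 9.8 × sin 33° = 53.908 N down its slope, and the 8 kg mass has 8 × 9.8 × sin 35° = 44.968 N down its slope.
The 10.1 kg side's 53.908 N exceeds the other side's 44.968 N, so that mass slides down and the 8 kg mass slides up. Taking that direction as positive, Newton's second law for the whole system gives 53.908 − 44.968 = (10.1 + 8) a, so a = 8.940 / 18.1 = 0.4939 m/s².

0.49 m/s²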